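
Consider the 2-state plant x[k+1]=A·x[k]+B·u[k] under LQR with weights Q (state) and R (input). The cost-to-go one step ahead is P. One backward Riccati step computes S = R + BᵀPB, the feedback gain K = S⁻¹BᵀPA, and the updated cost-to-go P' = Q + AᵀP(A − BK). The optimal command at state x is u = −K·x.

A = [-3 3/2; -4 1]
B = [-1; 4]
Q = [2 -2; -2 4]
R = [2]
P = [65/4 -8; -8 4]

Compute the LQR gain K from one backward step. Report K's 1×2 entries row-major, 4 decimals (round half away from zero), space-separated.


0.3333 -0.3308

BᵀP = [-48.2500 24.0000]
S = R + BᵀPB = [2] + [144.2500] = [146.2500]
BᵀPA = [48.7500 -48.3750]
K = S⁻¹·BᵀPA = [0.3333 -0.3308]
A−BK = [-2.6667 1.1692; -5.3333 2.3231]
AᵀP(A−BK) = [2.0000 -1.0000; -1.0000 0.5615]
P' = Q + AᵀP(A−BK) = [4.0000 -3.0000; -3.0000 4.5615]
tr(P') = 8.5615


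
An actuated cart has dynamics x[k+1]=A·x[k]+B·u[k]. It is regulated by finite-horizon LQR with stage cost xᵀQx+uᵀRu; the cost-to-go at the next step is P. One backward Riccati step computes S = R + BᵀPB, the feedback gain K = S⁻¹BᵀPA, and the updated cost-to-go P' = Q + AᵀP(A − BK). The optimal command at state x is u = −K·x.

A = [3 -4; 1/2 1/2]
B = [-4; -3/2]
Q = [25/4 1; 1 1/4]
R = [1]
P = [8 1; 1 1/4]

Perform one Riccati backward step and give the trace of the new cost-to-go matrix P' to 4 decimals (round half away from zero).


BᵀP = [-33.5000 -4.3750]
S = R + BᵀPB = [1] + [140.5625] = [141.5625]
BᵀPA = [-102.6875 131.8125]
K = S⁻¹·BᵀPA = [-0.7254 0.9311]
A−BK = [0.0985 -0.2755; -0.5881 1.8967]
AᵀP(A−BK) = [0.5744 -0.8225; -0.8225 1.3285]
P' = Q + AᵀP(A−BK) = [6.8244 0.1775; 0.1775 1.5785]
tr(P') = 8.4029

8.4029


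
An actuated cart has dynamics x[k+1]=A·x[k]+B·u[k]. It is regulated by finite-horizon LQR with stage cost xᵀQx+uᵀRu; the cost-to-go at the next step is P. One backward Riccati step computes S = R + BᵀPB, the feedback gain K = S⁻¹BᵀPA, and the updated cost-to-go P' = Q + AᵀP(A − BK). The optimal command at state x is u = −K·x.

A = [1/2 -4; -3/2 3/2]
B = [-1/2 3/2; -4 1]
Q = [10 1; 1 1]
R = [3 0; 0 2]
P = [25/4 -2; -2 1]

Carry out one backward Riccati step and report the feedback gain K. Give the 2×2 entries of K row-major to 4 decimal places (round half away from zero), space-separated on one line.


0.3980 -1.0413 0.4494 -2.5319

BᵀP = [4.8750 -3.0000; 7.3750 -2.0000]
S = R + BᵀPB = [3 0; 0 2] + [9.5625 4.3125; 4.3125 9.0625] = [12.5625 4.3125; 4.3125 11.0625]
BᵀPA = [6.9375 -24.0000; 6.6875 -32.5000]
K = S⁻¹·BᵀPA = [0.3980 -1.0413; 0.4494 -2.5319]
A−BK = [0.0249 -0.7227; -0.3575 -0.1332]
AᵀP(A−BK) = [1.0463 -4.0938; -4.0938 18.9716]
P' = Q + AᵀP(A−BK) = [11.0463 -3.0938; -3.0938 19.9716]
tr(P') = 31.0179


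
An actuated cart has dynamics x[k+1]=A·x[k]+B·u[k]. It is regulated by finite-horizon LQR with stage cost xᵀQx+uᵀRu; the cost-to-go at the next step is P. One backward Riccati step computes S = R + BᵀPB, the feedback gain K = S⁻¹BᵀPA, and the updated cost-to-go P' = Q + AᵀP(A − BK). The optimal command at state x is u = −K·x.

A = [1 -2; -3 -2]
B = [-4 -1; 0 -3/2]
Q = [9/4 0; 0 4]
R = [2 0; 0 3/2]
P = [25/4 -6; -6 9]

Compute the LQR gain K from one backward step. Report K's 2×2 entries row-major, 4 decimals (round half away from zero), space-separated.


BᵀP = [-25.0000 24.0000; 2.7500 -7.5000]
S = R + BᵀPB = [2 0; 0 3/2] + [100.0000 -11.0000; -11.0000 8.5000] = [102.0000 -11.0000; -11.0000 10.0000]
BᵀPA = [-97.0000 2.0000; 25.2500 9.5000]
K = S⁻¹·BᵀPA = [-0.7700 0.1385; 1.6780 1.1023]
A−BK = [-0.4021 -0.3437; -0.4830 -0.3465]
AᵀP(A−BK) = [6.1890 3.0993; 3.0993 2.2508]
P' = Q + AᵀP(A−BK) = [8.4390 3.0993; 3.0993 6.2508]
tr(P') = 14.6898

-0.7700 0.1385 1.6780 1.1023


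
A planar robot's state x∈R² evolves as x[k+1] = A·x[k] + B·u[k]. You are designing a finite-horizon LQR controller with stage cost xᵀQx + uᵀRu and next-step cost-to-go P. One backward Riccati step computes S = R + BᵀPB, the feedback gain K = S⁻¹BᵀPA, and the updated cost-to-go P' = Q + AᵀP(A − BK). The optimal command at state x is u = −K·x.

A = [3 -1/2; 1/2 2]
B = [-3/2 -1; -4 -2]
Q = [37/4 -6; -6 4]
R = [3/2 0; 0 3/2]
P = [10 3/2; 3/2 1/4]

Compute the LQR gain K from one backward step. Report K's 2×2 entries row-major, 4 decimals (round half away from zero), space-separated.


BᵀP = [-21.0000 -3.2500; -13.0000 -2.0000]
S = R + BᵀPB = [3/2 0; 0 3/2] + [44.5000 27.5000; 27.5000 17.0000] = [46.0000 27.5000; 27.5000 18.5000]
BᵀPA = [-64.6250 4.0000; -40.0000 2.5000]
K = S⁻¹·BᵀPA = [-1.0086 0.0554; -0.6629 0.0528]
A−BK = [0.8242 -0.3641; -4.8602 2.3272]
AᵀP(A−BK) = [2.8662 -0.4334; -0.4334 0.1464]
P' = Q + AᵀP(A−BK) = [12.1162 -6.4334; -6.4334 4.1464]
tr(P') = 16.2626

-1.0086 0.0554 -0.6629 0.0528


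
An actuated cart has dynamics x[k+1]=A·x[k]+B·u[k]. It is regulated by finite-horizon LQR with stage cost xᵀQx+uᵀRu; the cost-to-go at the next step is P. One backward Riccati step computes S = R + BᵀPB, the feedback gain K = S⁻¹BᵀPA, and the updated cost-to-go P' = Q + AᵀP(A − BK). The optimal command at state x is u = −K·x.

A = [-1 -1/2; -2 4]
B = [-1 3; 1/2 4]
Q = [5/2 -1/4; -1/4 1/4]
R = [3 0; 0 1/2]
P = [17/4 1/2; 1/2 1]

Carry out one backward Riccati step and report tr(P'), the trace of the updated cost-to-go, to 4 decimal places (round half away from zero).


BᵀP = [-4.0000 0.0000; 14.7500 5.5000]
S = R + BᵀPB = [3 0; 0 1/2] + [4.0000 -12.0000; -12.0000 66.2500] = [7.0000 -12.0000; -12.0000 66.7500]
BᵀPA = [4.0000 2.0000; -25.7500 14.6250]
K = S⁻¹·BᵀPA = [-0.1299 0.9559; -0.4091 0.3910]
A−BK = [0.0974 -0.7169; -0.2985 1.9582]
AᵀP(A−BK) = [0.2347 -1.1317; -1.1317 7.4330]
P' = Q + AᵀP(A−BK) = [2.7347 -1.3817; -1.3817 7.6830]
tr(P') = 10.4177

10.4177


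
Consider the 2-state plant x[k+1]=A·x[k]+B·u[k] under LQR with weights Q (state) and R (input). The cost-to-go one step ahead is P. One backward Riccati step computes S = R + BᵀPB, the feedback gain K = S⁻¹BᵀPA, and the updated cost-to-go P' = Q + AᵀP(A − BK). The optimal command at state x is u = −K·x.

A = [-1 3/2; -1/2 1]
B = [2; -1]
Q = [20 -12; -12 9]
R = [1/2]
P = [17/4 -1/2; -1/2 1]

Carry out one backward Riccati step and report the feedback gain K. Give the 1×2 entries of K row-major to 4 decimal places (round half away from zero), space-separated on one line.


BᵀP = [9.0000 -2.0000]
S = R + BᵀPB = [1/2] + [20.0000] = [20.5000]
BᵀPA = [-8.0000 11.5000]
K = S⁻¹·BᵀPA = [-0.3902 0.5610]
A−BK = [-0.2195 0.3780; -0.8902 1.5610]
AᵀP(A−BK) = [0.8780 -1.5122; -1.5122 2.6113]
P' = Q + AᵀP(A−BK) = [20.8780 -13.5122; -13.5122 11.6113]
tr(P') = 32.4893

-0.3902 0.5610


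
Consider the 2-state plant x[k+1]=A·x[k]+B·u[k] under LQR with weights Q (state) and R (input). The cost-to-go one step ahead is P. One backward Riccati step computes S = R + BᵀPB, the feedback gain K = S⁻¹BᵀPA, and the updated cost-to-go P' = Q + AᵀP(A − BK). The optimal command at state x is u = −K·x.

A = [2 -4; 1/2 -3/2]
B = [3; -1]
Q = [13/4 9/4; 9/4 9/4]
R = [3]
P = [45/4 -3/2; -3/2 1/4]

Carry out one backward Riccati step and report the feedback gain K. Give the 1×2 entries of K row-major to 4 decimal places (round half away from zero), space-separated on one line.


BᵀP = [35.2500 -4.7500]
S = R + BᵀPB = [3] + [110.5000] = [113.5000]
BᵀPA = [68.1250 -133.8750]
K = S⁻¹·BᵀPA = [0.6002 -1.1795]
A−BK = [0.1993 -0.4615; 1.1002 -2.6795]
AᵀP(A−BK) = [1.1725 -2.3330; -2.3330 4.6549]
P' = Q + AᵀP(A−BK) = [4.4225 -0.0830; -0.0830 6.9049]
tr(P') = 11.3274

0.6002 -1.1795


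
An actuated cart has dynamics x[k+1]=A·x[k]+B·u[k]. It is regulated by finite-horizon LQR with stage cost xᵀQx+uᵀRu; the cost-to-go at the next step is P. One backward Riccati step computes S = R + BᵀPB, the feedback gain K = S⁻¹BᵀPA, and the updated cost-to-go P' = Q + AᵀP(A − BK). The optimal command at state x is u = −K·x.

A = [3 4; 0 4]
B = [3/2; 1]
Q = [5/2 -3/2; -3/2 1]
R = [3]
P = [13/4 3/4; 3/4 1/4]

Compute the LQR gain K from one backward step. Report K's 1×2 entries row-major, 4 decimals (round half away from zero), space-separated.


1.3171 2.1854

BᵀP = [5.6250 1.3750]
S = R + BᵀPB = [3] + [9.8125] = [12.8125]
BᵀPA = [16.8750 28.0000]
K = S⁻¹·BᵀPA = [1.3171 2.1854]
A−BK = [1.0244 0.7220; -1.3171 1.8146]
AᵀP(A−BK) = [7.0244 11.1220; 11.1220 18.8098]
P' = Q + AᵀP(A−BK) = [9.5244 9.6220; 9.6220 19.8098]
tr(P') = 29.3341


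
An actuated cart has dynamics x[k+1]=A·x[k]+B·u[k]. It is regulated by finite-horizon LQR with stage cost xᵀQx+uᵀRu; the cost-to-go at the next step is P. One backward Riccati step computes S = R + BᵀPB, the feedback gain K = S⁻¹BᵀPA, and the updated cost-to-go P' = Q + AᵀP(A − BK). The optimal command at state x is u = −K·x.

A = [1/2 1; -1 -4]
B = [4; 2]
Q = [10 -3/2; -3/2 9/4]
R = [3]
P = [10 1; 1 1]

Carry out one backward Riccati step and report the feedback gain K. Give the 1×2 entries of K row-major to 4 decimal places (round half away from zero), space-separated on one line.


0.0820 0.0984

BᵀP = [42.0000 6.0000]
S = R + BᵀPB = [3] + [180.0000] = [183.0000]
BᵀPA = [15.0000 18.0000]
K = S⁻¹·BᵀPA = [0.0820 0.0984]
A−BK = [0.1721 0.6066; -1.1639 -4.1967]
AᵀP(A−BK) = [1.2705 4.5246; 4.5246 16.2295]
P' = Q + AᵀP(A−BK) = [11.2705 3.0246; 3.0246 18.4795]
tr(P') = 29.7500


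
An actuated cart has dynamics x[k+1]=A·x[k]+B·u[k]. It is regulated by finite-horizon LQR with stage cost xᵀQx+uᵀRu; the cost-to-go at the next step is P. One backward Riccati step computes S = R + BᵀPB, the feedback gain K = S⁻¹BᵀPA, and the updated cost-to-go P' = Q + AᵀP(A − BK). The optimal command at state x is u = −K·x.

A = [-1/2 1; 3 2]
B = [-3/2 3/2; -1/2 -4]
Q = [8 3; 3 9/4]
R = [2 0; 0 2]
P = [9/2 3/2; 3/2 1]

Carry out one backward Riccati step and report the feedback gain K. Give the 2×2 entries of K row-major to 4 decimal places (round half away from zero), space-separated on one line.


-0.3173 -0.8939 -0.5634 -0.2937

BᵀP = [-7.5000 -2.7500; 0.7500 -1.7500]
S = R + BᵀPB = [2 0; 0 2] + [12.6250 -0.2500; -0.2500 8.1250] = [14.6250 -0.2500; -0.2500 10.1250]
BᵀPA = [-4.5000 -13.0000; -5.6250 -2.7500]
K = S⁻¹·BᵀPA = [-0.3173 -0.8939; -0.5634 -0.2937]
A−BK = [-0.1309 0.0997; 0.5878 0.3783]
AᵀP(A−BK) = [1.0280 1.0755; 1.0755 2.0716]
P' = Q + AᵀP(A−BK) = [9.0280 4.0755; 4.0755 4.3216]
tr(P') = 13.3495


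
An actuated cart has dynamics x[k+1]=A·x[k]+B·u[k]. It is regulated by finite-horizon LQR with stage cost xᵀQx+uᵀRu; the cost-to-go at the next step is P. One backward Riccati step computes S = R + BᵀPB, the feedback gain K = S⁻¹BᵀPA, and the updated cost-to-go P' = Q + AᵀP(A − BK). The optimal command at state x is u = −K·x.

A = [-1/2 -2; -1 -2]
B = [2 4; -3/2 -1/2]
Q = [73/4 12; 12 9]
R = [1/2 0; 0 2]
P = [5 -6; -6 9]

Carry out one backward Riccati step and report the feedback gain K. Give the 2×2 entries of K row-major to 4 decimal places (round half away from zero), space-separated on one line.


BᵀP = [19.0000 -25.5000; 23.0000 -28.5000]
S = R + BᵀPB = [1/2 0; 0 2] + [76.2500 88.7500; 88.7500 106.2500] = [76.7500 88.7500; 88.7500 108.2500]
BᵀPA = [16.0000 13.0000; 17.0000 11.0000]
K = S⁻¹·BᵀPA = [0.5172 0.9986; -0.2670 -0.7171]
A−BK = [-0.4664 -1.1289; -0.3577 -0.8607]
AᵀP(A−BK) = [0.5135 1.2131; 1.2131 2.9065]
P' = Q + AᵀP(A−BK) = [18.7635 13.2131; 13.2131 11.9065]
tr(P') = 30.6700

0.5172 0.9986 -0.2670 -0.7171


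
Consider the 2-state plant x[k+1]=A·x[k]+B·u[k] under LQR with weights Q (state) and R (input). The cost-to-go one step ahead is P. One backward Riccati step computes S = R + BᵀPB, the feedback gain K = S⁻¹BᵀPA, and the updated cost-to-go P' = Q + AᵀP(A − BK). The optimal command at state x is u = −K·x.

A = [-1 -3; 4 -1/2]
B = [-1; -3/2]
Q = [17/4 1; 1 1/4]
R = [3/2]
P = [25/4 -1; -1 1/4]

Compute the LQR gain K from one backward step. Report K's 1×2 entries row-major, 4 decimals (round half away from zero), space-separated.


1.3647 2.6235

BᵀP = [-4.7500 0.6250]
S = R + BᵀPB = [3/2] + [3.8125] = [5.3125]
BᵀPA = [7.2500 13.9375]
K = S⁻¹·BᵀPA = [1.3647 2.6235]
A−BK = [0.3647 -0.3765; 6.0471 3.4353]
AᵀP(A−BK) = [8.3559 10.7294; 10.7294 16.7471]
P' = Q + AᵀP(A−BK) = [12.6059 11.7294; 11.7294 16.9971]
tr(P') = 29.6029


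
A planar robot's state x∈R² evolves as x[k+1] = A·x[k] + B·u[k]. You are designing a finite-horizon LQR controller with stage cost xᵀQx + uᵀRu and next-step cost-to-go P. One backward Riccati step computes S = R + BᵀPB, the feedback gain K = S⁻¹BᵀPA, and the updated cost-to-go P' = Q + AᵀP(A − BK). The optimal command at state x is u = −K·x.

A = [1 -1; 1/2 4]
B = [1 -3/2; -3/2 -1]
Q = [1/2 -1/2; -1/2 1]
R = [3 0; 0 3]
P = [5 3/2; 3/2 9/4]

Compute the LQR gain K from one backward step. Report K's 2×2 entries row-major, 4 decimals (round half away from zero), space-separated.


BᵀP = [2.7500 -1.8750; -9.0000 -4.5000]
S = R + BᵀPB = [3 0; 0 3] + [5.5625 -2.2500; -2.2500 18.0000] = [8.5625 -2.2500; -2.2500 21.0000]
BᵀPA = [1.8125 -10.2500; -11.2500 -9.0000]
K = S⁻¹·BᵀPA = [0.0730 -1.3476; -0.5279 -0.5730]
A−BK = [0.1352 -0.5118; 0.0815 1.4056]
AᵀP(A−BK) = [0.9914 0.7468; 0.7468 10.0300]
P' = Q + AᵀP(A−BK) = [1.4914 0.2468; 0.2468 11.0300]
tr(P') = 12.5215

0.0730 -1.3476 -0.5279 -0.5730


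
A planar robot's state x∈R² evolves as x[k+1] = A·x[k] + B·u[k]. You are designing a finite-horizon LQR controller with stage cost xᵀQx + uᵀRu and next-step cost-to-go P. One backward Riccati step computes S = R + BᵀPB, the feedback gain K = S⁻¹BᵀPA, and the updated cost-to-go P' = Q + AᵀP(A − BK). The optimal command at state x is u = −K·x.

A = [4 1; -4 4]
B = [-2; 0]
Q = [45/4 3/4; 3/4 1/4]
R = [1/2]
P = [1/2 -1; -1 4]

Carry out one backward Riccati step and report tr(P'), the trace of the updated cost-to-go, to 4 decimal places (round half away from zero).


BᵀP = [-1.0000 2.0000]
S = R + BᵀPB = [1/2] + [2.0000] = [2.5000]
BᵀPA = [-12.0000 7.0000]
K = S⁻¹·BᵀPA = [-4.8000 2.8000]
A−BK = [-5.6000 6.6000; -4.0000 4.0000]
AᵀP(A−BK) = [46.4000 -40.4000; -40.4000 36.9000]
P' = Q + AᵀP(A−BK) = [57.6500 -39.6500; -39.6500 37.1500]
tr(P') = 94.8000

94.8000


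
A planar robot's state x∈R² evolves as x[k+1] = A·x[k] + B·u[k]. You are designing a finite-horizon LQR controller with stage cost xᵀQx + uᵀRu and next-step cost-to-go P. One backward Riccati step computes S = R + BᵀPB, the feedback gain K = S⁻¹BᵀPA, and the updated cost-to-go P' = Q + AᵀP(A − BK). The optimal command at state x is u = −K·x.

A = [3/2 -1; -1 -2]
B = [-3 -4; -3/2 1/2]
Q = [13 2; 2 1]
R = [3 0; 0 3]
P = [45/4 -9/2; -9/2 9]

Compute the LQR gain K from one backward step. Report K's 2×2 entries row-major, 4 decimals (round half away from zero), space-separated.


BᵀP = [-27.0000 0.0000; -47.2500 22.5000]
S = R + BᵀPB = [3 0; 0 3] + [81.0000 108.0000; 108.0000 200.2500] = [84.0000 108.0000; 108.0000 203.2500]
BᵀPA = [-40.5000 27.0000; -93.3750 2.2500]
K = S⁻¹·BᵀPA = [0.3426 0.9696; -0.6414 -0.5042]
A−BK = [-0.0381 -0.1077; -0.1655 -0.2935]
AᵀP(A−BK) = [1.7923 2.3193; 2.3193 4.2042]
P' = Q + AᵀP(A−BK) = [14.7923 4.3193; 4.3193 5.2042]
tr(P') = 19.9966

0.3426 0.9696 -0.6414 -0.5042


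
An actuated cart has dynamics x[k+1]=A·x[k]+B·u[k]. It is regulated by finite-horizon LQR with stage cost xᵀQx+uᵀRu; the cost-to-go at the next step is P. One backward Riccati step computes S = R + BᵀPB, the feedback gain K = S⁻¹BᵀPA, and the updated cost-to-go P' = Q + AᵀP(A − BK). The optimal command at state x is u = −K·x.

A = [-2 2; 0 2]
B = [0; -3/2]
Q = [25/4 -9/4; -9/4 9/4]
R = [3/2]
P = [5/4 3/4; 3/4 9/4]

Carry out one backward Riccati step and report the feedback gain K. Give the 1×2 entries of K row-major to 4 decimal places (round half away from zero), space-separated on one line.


BᵀP = [-1.1250 -3.3750]
S = R + BᵀPB = [3/2] + [5.0625] = [6.5625]
BᵀPA = [2.2500 -9.0000]
K = S⁻¹·BᵀPA = [0.3429 -1.3714]
A−BK = [-2.0000 2.0000; 0.5143 -0.0571]
AᵀP(A−BK) = [4.2286 -4.9143; -4.9143 7.6571]
P' = Q + AᵀP(A−BK) = [10.4786 -7.1643; -7.1643 9.9071]
tr(P') = 20.3857

0.3429 -1.3714


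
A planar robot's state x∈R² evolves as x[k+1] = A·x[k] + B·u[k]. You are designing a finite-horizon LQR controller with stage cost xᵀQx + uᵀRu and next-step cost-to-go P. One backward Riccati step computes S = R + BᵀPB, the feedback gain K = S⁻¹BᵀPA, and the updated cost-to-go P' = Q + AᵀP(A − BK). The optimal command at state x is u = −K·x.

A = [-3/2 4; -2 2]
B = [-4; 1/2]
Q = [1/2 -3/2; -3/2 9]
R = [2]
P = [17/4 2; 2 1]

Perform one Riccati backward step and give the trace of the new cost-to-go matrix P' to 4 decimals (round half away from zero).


BᵀP = [-16.0000 -7.5000]
S = R + BᵀPB = [2] + [60.2500] = [62.2500]
BᵀPA = [39.0000 -79.0000]
K = S⁻¹·BᵀPA = [0.6265 -1.2691]
A−BK = [1.0060 -1.0763; -2.3133 2.6345]
AᵀP(A−BK) = [1.1288 -2.0060; -2.0060 3.7430]
P' = Q + AᵀP(A−BK) = [1.6288 -3.5060; -3.5060 12.7430]
tr(P') = 14.3717

14.3717


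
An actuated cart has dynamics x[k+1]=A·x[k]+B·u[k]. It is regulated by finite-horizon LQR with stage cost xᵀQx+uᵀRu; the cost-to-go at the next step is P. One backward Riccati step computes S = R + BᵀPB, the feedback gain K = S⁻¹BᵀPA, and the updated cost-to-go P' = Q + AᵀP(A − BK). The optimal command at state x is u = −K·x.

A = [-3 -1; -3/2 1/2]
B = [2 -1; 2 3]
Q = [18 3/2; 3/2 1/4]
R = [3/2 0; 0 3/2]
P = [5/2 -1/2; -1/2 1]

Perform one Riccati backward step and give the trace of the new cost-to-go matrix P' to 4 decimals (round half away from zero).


BᵀP = [4.0000 1.0000; -4.0000 3.5000]
S = R + BᵀPB = [3/2 0; 0 3/2] + [10.0000 -1.0000; -1.0000 14.5000] = [11.5000 -1.0000; -1.0000 16.0000]
BᵀPA = [-13.5000 -3.5000; 6.7500 5.7500]
K = S⁻¹·BᵀPA = [-1.1434 -0.2746; 0.3504 0.3422]
A−BK = [-0.3627 -0.1086; -0.2643 0.0225]
AᵀP(A−BK) = [2.4483 0.7331; 0.7331 0.3212]
P' = Q + AᵀP(A−BK) = [20.4483 2.2331; 2.2331 0.5712]
tr(P') = 21.0195

21.0195


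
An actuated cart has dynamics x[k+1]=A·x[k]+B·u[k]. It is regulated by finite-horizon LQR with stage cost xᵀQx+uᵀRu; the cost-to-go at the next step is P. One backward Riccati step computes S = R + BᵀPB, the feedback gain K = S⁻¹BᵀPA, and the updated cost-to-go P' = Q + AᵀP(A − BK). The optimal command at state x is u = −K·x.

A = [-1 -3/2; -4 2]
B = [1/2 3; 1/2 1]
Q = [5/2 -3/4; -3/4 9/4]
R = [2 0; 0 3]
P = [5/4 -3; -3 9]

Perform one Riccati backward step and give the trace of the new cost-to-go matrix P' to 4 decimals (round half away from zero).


BᵀP = [-0.8750 3.0000; 0.7500 0.0000]
S = R + BᵀPB = [2 0; 0 3] + [1.0625 0.3750; 0.3750 2.2500] = [3.0625 0.3750; 0.3750 5.2500]
BᵀPA = [-11.1250 7.3125; -0.7500 -1.1250]
K = S⁻¹·BᵀPA = [-3.6471 2.4353; 0.1176 -0.3882]
A−BK = [0.4706 -1.5529; -2.2941 1.1706]
AᵀP(A−BK) = [80.7647 -55.3235; -55.3235 38.5676]
P' = Q + AᵀP(A−BK) = [83.2647 -56.0735; -56.0735 40.8176]
tr(P') = 124.0824

124.0824


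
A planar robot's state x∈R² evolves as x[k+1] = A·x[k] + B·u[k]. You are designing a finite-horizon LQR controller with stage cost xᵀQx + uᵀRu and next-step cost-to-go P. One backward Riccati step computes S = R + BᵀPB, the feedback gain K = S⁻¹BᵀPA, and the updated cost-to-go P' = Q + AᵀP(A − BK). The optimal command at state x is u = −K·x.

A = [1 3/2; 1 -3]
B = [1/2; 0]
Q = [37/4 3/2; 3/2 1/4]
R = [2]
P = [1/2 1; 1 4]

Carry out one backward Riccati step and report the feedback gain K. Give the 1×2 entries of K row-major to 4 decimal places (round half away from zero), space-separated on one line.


0.3529 -0.5294

BᵀP = [0.2500 0.5000]
S = R + BᵀPB = [2] + [0.1250] = [2.1250]
BᵀPA = [0.7500 -1.1250]
K = S⁻¹·BᵀPA = [0.3529 -0.5294]
A−BK = [0.8235 1.7647; 1.0000 -3.0000]
AᵀP(A−BK) = [6.2353 -12.3529; -12.3529 27.5294]
P' = Q + AᵀP(A−BK) = [15.4853 -10.8529; -10.8529 27.7794]
tr(P') = 43.2647


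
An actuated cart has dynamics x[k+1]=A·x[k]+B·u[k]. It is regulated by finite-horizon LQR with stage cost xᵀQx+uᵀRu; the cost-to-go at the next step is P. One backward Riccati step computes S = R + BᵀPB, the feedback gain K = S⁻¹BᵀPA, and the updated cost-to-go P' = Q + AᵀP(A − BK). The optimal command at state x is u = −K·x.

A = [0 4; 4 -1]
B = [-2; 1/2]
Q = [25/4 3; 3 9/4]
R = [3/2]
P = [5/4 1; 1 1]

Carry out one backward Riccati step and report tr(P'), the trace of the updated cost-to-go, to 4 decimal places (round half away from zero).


21.0263

BᵀP = [-2.0000 -1.5000]
S = R + BᵀPB = [3/2] + [3.2500] = [4.7500]
BᵀPA = [-6.0000 -6.5000]
K = S⁻¹·BᵀPA = [-1.2632 -1.3684]
A−BK = [-2.5263 1.2632; 4.6316 -0.3158]
AᵀP(A−BK) = [8.4211 3.7895; 3.7895 4.1053]
P' = Q + AᵀP(A−BK) = [14.6711 6.7895; 6.7895 6.3553]
tr(P') = 21.0263


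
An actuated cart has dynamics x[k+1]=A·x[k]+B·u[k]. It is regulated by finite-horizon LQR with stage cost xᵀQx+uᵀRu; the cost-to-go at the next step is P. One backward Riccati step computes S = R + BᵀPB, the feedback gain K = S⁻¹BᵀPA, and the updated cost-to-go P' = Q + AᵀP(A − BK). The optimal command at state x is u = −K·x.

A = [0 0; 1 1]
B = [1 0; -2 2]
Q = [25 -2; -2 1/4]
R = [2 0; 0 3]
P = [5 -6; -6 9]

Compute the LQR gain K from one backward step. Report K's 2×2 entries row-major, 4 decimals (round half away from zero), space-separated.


BᵀP = [17.0000 -24.0000; -12.0000 18.0000]
S = R + BᵀPB = [2 0; 0 3] + [65.0000 -48.0000; -48.0000 36.0000] = [67.0000 -48.0000; -48.0000 39.0000]
BᵀPA = [-24.0000 -24.0000; 18.0000 18.0000]
K = S⁻¹·BᵀPA = [-0.2330 -0.2330; 0.1748 0.1748]
A−BK = [0.2330 0.2330; 0.1845 0.1845]
AᵀP(A−BK) = [0.2621 0.2621; 0.2621 0.2621]
P' = Q + AᵀP(A−BK) = [25.2621 -1.7379; -1.7379 0.5121]
tr(P') = 25.7743

-0.2330 -0.2330 0.1748 0.1748


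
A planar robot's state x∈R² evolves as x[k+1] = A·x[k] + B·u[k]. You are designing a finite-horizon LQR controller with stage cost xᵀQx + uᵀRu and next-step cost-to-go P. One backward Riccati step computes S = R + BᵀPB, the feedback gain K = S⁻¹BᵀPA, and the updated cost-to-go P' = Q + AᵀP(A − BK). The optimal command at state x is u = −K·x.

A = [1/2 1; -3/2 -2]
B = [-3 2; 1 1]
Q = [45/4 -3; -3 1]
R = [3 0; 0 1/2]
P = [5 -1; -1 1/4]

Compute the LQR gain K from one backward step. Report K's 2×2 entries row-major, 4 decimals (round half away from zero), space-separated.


-0.1317 -0.2131 0.1994 0.3805

BᵀP = [-16.0000 3.2500; 9.0000 -1.7500]
S = R + BᵀPB = [3 0; 0 1/2] + [51.2500 -28.7500; -28.7500 16.2500] = [54.2500 -28.7500; -28.7500 16.7500]
BᵀPA = [-12.8750 -22.5000; 7.1250 12.5000]
K = S⁻¹·BᵀPA = [-0.1317 -0.2131; 0.1994 0.3805]
A−BK = [-0.2938 -0.4003; -1.5677 -2.1674]
AᵀP(A−BK) = [0.1967 0.2953; 0.2953 0.4490]
P' = Q + AᵀP(A−BK) = [11.4467 -2.7047; -2.7047 1.4490]
tr(P') = 12.8957


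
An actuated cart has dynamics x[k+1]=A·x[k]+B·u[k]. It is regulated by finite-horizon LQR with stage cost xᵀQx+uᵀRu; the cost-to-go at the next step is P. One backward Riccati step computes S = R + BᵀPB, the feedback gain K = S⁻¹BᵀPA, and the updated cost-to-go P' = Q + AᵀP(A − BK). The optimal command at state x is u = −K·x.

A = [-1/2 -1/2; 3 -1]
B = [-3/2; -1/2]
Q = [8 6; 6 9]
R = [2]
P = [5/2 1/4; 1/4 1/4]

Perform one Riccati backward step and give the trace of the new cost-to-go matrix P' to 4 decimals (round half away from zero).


BᵀP = [-3.8750 -0.5000]
S = R + BᵀPB = [2] + [6.0625] = [8.0625]
BᵀPA = [0.4375 2.4375]
K = S⁻¹·BᵀPA = [0.0543 0.3023]
A−BK = [-0.4186 -0.0465; 3.0271 -0.8488]
AᵀP(A−BK) = [2.1013 -0.5073; -0.5073 0.3881]
P' = Q + AᵀP(A−BK) = [10.1013 5.4927; 5.4927 9.3881]
tr(P') = 19.4893

19.4893


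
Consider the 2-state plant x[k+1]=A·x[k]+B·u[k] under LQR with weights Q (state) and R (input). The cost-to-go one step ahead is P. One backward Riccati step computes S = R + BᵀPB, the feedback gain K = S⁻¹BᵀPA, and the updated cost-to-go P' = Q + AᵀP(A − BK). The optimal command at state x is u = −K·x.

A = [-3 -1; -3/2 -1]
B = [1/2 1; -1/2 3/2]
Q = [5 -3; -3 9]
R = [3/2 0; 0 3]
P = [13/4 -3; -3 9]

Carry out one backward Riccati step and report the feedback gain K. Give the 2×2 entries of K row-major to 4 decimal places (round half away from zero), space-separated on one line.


-1.0766 -0.0563 -1.0472 -0.5475

BᵀP = [3.1250 -6.0000; -1.2500 10.5000]
S = R + BᵀPB = [3/2 0; 0 3] + [4.5625 -5.8750; -5.8750 14.5000] = [6.0625 -5.8750; -5.8750 17.5000]
BᵀPA = [-0.3750 2.8750; -12.0000 -9.2500]
K = S⁻¹·BᵀPA = [-1.0766 -0.0563; -1.0472 -0.5475]
A−BK = [-1.4145 -0.4244; -0.4676 -0.2069]
AᵀP(A−BK) = [9.5305 3.1591; 3.1591 1.3477]
P' = Q + AᵀP(A−BK) = [14.5305 0.1591; 0.1591 10.3477]
tr(P') = 24.8782


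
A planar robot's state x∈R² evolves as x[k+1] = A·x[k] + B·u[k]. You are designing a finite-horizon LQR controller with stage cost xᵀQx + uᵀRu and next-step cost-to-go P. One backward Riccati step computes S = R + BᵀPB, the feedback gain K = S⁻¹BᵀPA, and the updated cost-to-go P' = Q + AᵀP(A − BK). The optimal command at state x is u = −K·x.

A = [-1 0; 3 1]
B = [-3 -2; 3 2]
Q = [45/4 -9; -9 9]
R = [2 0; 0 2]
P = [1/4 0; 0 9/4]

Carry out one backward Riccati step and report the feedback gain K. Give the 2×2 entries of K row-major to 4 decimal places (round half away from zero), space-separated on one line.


0.6087 0.1957 0.4058 0.1304

BᵀP = [-0.7500 6.7500; -0.5000 4.5000]
S = R + BᵀPB = [2 0; 0 2] + [22.5000 15.0000; 15.0000 10.0000] = [24.5000 15.0000; 15.0000 12.0000]
BᵀPA = [21.0000 6.7500; 14.0000 4.5000]
K = S⁻¹·BᵀPA = [0.6087 0.1957; 0.4058 0.1304]
A−BK = [1.6377 0.8478; 0.3623 0.1522]
AᵀP(A−BK) = [2.0362 0.8152; 0.8152 0.3424]
P' = Q + AᵀP(A−BK) = [13.2862 -8.1848; -8.1848 9.3424]
tr(P') = 22.6286


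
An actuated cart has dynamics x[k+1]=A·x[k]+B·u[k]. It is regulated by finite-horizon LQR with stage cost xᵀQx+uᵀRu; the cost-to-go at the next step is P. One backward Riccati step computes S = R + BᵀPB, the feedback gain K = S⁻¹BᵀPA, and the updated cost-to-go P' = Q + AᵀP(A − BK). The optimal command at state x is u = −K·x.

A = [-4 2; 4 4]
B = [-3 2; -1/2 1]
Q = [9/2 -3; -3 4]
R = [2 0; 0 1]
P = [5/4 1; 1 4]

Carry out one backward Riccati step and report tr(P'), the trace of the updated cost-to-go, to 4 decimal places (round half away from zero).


BᵀP = [-4.2500 -5.0000; 3.5000 6.0000]
S = R + BᵀPB = [2 0; 0 1] + [15.2500 -13.5000; -13.5000 13.0000] = [17.2500 -13.5000; -13.5000 14.0000]
BᵀPA = [-3.0000 -28.5000; 10.0000 31.0000]
K = S⁻¹·BᵀPA = [1.5696 0.3291; 2.2278 2.5316]
A−BK = [-3.7468 -2.0759; 2.5570 1.6329]
AᵀP(A−BK) = [34.4304 21.6709; 21.6709 15.8987]
P' = Q + AᵀP(A−BK) = [38.9304 18.6709; 18.6709 19.8987]
tr(P') = 58.8291

58.8291


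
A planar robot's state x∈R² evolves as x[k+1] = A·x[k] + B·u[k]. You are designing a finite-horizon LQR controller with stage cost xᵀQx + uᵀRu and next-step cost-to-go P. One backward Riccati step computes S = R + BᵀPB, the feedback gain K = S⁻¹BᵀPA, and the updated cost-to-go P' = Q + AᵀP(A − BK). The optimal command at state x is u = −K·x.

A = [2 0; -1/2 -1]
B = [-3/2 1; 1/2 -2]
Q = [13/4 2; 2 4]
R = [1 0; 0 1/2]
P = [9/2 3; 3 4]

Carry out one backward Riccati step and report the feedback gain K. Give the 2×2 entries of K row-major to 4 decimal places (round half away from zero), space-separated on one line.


BᵀP = [-5.2500 -2.5000; -1.5000 -5.0000]
S = R + BᵀPB = [1 0; 0 1/2] + [6.6250 -0.2500; -0.2500 8.5000] = [7.6250 -0.2500; -0.2500 9.0000]
BᵀPA = [-9.2500 2.5000; -0.5000 5.0000]
K = S⁻¹·BᵀPA = [-1.2160 0.3464; -0.0893 0.5652]
A−BK = [0.2653 -0.0456; -0.0706 -0.0428]
AᵀP(A−BK) = [1.7069 -0.5132; -0.5132 0.3081]
P' = Q + AᵀP(A−BK) = [4.9569 1.4868; 1.4868 4.3081]
tr(P') = 9.2650

-1.2160 0.3464 -0.0893 0.5652


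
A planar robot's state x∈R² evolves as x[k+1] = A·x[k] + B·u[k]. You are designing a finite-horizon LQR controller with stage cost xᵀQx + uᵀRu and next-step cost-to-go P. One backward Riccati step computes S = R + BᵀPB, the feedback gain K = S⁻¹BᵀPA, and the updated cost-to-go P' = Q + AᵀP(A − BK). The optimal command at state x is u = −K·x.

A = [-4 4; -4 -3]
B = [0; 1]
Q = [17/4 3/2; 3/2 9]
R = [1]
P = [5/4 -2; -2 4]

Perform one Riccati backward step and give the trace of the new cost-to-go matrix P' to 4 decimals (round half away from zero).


44.4500

BᵀP = [-2.0000 4.0000]
S = R + BᵀPB = [1] + [4.0000] = [5.0000]
BᵀPA = [-8.0000 -20.0000]
K = S⁻¹·BᵀPA = [-1.6000 -4.0000]
A−BK = [-4.0000 4.0000; -2.4000 1.0000]
AᵀP(A−BK) = [7.2000 4.0000; 4.0000 24.0000]
P' = Q + AᵀP(A−BK) = [11.4500 5.5000; 5.5000 33.0000]
tr(P') = 44.4500


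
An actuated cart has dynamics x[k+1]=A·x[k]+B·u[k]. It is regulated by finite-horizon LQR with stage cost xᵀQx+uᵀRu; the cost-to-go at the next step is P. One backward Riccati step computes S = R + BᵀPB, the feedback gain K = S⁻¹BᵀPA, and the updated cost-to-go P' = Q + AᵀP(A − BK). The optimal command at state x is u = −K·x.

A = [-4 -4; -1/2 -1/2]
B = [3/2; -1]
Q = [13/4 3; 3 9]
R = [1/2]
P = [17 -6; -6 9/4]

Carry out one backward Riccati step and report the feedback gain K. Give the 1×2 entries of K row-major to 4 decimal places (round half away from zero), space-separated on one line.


-2.0403 -2.0403

BᵀP = [31.5000 -11.2500]
S = R + BᵀPB = [1/2] + [58.5000] = [59.0000]
BᵀPA = [-120.3750 -120.3750]
K = S⁻¹·BᵀPA = [-2.0403 -2.0403]
A−BK = [-0.9396 -0.9396; -2.5403 -2.5403]
AᵀP(A−BK) = [2.9669 2.9669; 2.9669 2.9669]
P' = Q + AᵀP(A−BK) = [6.2169 5.9669; 5.9669 11.9669]
tr(P') = 18.1838


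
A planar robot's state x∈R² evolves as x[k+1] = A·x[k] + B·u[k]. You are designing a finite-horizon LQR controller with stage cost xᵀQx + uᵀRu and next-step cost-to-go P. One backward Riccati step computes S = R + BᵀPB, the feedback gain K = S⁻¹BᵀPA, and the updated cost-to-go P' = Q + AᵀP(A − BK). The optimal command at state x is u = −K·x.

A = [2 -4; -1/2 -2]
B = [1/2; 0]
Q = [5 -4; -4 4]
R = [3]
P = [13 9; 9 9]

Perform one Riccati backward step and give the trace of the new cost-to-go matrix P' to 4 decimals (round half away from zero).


BᵀP = [6.5000 4.5000]
S = R + BᵀPB = [3] + [3.2500] = [6.2500]
BᵀPA = [10.7500 -35.0000]
K = S⁻¹·BᵀPA = [1.7200 -5.6000]
A−BK = [1.1400 -1.2000; -0.5000 -2.0000]
AᵀP(A−BK) = [17.7600 -52.8000; -52.8000 192.0000]
P' = Q + AᵀP(A−BK) = [22.7600 -56.8000; -56.8000 196.0000]
tr(P') = 218.7600

218.7600


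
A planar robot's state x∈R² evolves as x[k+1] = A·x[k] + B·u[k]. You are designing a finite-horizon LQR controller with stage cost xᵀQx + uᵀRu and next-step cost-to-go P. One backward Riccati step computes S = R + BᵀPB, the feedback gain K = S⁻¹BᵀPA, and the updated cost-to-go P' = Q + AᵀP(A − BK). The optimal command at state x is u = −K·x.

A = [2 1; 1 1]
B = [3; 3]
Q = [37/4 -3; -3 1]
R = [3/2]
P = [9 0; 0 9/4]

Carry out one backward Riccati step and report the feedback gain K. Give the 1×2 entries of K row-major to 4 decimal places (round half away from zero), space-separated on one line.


BᵀP = [27.0000 6.7500]
S = R + BᵀPB = [3/2] + [101.2500] = [102.7500]
BᵀPA = [60.7500 33.7500]
K = S⁻¹·BᵀPA = [0.5912 0.3285]
A−BK = [0.2263 0.0146; -0.7737 0.0146]
AᵀP(A−BK) = [2.3321 0.2956; 0.2956 0.1642]
P' = Q + AᵀP(A−BK) = [11.5821 -2.7044; -2.7044 1.1642]
tr(P') = 12.7464

0.5912 0.3285


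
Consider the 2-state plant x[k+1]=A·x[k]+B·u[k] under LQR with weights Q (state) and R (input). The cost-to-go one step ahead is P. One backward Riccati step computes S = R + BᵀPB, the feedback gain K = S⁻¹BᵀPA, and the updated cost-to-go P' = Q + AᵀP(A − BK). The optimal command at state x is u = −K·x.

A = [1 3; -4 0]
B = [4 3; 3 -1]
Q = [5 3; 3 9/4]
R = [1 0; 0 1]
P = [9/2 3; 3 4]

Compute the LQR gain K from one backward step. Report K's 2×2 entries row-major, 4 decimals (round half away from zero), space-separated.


BᵀP = [27.0000 24.0000; 10.5000 5.0000]
S = R + BᵀPB = [1 0; 0 1] + [180.0000 57.0000; 57.0000 26.5000] = [181.0000 57.0000; 57.0000 27.5000]
BᵀPA = [-69.0000 81.0000; -9.5000 31.5000]
K = S⁻¹·BᵀPA = [-0.7845 0.2499; 1.2806 0.6274]
A−BK = [0.2962 0.1180; -0.3659 -0.1224]
AᵀP(A−BK) = [2.5354 0.7055; 0.7055 0.4920]
P' = Q + AᵀP(A−BK) = [7.5354 3.7055; 3.7055 2.7420]
tr(P') = 10.2775

-0.7845 0.2499 1.2806 0.6274


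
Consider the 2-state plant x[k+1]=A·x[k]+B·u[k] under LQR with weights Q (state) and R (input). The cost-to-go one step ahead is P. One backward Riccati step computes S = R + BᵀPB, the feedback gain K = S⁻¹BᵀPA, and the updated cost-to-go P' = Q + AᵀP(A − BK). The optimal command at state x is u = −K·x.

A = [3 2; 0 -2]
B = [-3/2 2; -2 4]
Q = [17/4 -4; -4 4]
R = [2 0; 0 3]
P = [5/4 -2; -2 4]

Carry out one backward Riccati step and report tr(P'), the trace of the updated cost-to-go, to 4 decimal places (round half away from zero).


BᵀP = [2.1250 -5.0000; -5.5000 12.0000]
S = R + BᵀPB = [2 0; 0 3] + [6.8125 -15.7500; -15.7500 37.0000] = [8.8125 -15.7500; -15.7500 40.0000]
BᵀPA = [6.3750 14.2500; -16.5000 -35.0000]
K = S⁻¹·BᵀPA = [-0.0467 0.1795; -0.4309 -0.8043]
A−BK = [3.7917 3.8779; 1.6302 1.5763]
AᵀP(A−BK) = [4.4381 5.0844; 5.0844 6.2908]
P' = Q + AᵀP(A−BK) = [8.6881 1.0844; 1.0844 10.2908]
tr(P') = 18.9789

18.9789


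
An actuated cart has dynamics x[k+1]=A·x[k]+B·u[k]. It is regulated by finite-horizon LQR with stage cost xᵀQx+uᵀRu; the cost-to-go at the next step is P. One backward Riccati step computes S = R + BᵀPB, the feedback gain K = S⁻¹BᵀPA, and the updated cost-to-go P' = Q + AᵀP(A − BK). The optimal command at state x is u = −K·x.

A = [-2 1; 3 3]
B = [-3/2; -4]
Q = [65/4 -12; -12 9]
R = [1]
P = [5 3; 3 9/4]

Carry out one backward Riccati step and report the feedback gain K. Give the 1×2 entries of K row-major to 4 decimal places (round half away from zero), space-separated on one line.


-0.0178 -0.7122

BᵀP = [-19.5000 -13.5000]
S = R + BᵀPB = [1] + [83.2500] = [84.2500]
BᵀPA = [-1.5000 -60.0000]
K = S⁻¹·BᵀPA = [-0.0178 -0.7122]
A−BK = [-2.0267 -0.0682; 2.9288 0.1513]
AᵀP(A−BK) = [4.2233 0.1818; 0.1818 0.5200]
P' = Q + AᵀP(A−BK) = [20.4733 -11.8182; -11.8182 9.5200]
tr(P') = 29.9933


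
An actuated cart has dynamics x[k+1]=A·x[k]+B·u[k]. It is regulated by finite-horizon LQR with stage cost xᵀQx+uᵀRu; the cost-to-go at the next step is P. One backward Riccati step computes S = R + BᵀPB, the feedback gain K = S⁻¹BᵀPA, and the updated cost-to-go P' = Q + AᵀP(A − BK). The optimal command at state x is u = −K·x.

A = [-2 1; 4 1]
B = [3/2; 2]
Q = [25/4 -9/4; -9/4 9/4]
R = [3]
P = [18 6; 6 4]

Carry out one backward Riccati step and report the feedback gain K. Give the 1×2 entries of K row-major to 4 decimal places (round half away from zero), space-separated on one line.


-0.1047 0.5864

BᵀP = [39.0000 17.0000]
S = R + BᵀPB = [3] + [92.5000] = [95.5000]
BᵀPA = [-10.0000 56.0000]
K = S⁻¹·BᵀPA = [-0.1047 0.5864]
A−BK = [-1.8429 0.1204; 4.2094 -0.1728]
AᵀP(A−BK) = [38.9529 -2.1361; -2.1361 1.1623]
P' = Q + AᵀP(A−BK) = [45.2029 -4.3861; -4.3861 3.4123]
tr(P') = 48.6152


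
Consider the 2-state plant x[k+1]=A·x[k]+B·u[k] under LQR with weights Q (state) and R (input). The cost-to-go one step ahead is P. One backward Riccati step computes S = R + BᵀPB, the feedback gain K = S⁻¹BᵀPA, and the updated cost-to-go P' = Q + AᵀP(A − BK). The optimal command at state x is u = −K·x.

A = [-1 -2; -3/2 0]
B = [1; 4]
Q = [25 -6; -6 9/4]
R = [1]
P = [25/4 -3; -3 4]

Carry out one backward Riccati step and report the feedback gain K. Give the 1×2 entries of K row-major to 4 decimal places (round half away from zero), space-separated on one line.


-0.2910 0.2434

BᵀP = [-5.7500 13.0000]
S = R + BᵀPB = [1] + [46.2500] = [47.2500]
BᵀPA = [-13.7500 11.5000]
K = S⁻¹·BᵀPA = [-0.2910 0.2434]
A−BK = [-0.7090 -2.2434; -0.3360 -0.9735]
AᵀP(A−BK) = [2.2487 6.8466; 6.8466 22.2011]
P' = Q + AᵀP(A−BK) = [27.2487 0.8466; 0.8466 24.4511]
tr(P') = 51.6997


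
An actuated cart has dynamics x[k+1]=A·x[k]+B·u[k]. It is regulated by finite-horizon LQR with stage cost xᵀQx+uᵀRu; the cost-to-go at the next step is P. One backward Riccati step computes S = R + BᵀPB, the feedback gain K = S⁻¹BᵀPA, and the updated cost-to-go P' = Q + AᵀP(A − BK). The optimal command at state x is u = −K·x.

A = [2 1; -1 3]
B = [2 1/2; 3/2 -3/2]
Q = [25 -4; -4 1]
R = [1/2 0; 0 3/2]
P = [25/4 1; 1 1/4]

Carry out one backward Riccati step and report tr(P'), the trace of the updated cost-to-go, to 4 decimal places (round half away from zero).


27.2302

BᵀP = [14.0000 2.3750; 1.6250 0.1250]
S = R + BᵀPB = [1/2 0; 0 3/2] + [31.5625 3.4375; 3.4375 0.6250] = [32.0625 3.4375; 3.4375 2.1250]
BᵀPA = [25.6250 21.1250; 3.1250 2.0000]
K = S⁻¹·BᵀPA = [0.7762 0.6750; 0.2150 -0.1508]
A−BK = [0.3402 -0.2747; -1.8417 1.7613]
AᵀP(A−BK) = [0.6888 -0.0766; -0.0766 0.5414]
P' = Q + AᵀP(A−BK) = [25.6888 -4.0766; -4.0766 1.5414]
tr(P') = 27.2302


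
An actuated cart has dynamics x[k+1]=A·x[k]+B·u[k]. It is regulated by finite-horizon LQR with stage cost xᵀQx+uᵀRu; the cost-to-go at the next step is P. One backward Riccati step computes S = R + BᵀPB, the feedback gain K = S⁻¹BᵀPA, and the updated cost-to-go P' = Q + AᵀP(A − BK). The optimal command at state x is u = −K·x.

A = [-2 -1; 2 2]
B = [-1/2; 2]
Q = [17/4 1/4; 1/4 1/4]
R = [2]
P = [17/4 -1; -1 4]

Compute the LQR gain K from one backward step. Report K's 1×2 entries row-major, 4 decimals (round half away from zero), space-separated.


1.1988 1.0030

BᵀP = [-4.1250 8.5000]
S = R + BᵀPB = [2] + [19.0625] = [21.0625]
BᵀPA = [25.2500 21.1250]
K = S⁻¹·BᵀPA = [1.1988 1.0030]
A−BK = [-1.4006 -0.4985; -0.3976 -0.0059]
AᵀP(A−BK) = [10.7300 5.1751; 5.1751 3.0623]
P' = Q + AᵀP(A−BK) = [14.9800 5.4251; 5.4251 3.3123]
tr(P') = 18.2923


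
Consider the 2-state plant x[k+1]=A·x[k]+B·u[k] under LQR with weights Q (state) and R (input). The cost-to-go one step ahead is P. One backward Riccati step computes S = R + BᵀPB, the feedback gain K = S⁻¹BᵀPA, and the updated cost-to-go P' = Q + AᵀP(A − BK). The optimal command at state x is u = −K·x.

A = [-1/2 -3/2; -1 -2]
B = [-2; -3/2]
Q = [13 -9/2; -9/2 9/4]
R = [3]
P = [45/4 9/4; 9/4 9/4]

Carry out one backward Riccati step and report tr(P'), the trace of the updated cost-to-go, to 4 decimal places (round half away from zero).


19.1415

BᵀP = [-25.8750 -7.8750]
S = R + BᵀPB = [3] + [63.5625] = [66.5625]
BᵀPA = [20.8125 54.5625]
K = S⁻¹·BᵀPA = [0.3127 0.8197]
A−BK = [0.1254 0.1394; -0.5310 -0.7704]
AᵀP(A−BK) = [0.8049 1.5021; 1.5021 3.0866]
P' = Q + AᵀP(A−BK) = [13.8049 -2.9979; -2.9979 5.3366]
tr(P') = 19.1415


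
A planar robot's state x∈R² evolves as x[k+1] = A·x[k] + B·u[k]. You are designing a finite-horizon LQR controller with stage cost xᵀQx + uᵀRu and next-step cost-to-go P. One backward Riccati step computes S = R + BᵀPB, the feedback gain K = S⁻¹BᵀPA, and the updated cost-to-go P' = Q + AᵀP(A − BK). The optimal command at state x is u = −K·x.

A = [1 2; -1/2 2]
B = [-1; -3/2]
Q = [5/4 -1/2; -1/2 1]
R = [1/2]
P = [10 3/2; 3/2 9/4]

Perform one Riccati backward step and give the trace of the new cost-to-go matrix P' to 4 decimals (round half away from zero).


9.0428

BᵀP = [-12.2500 -4.8750]
S = R + BᵀPB = [1/2] + [19.5625] = [20.0625]
BᵀPA = [-9.8125 -34.2500]
K = S⁻¹·BᵀPA = [-0.4891 -1.7072]
A−BK = [0.5109 0.2928; -1.2336 -0.5607]
AᵀP(A−BK) = [4.2632 2.4984; 2.4984 2.5296]
P' = Q + AᵀP(A−BK) = [5.5132 1.9984; 1.9984 3.5296]
tr(P') = 9.0428
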